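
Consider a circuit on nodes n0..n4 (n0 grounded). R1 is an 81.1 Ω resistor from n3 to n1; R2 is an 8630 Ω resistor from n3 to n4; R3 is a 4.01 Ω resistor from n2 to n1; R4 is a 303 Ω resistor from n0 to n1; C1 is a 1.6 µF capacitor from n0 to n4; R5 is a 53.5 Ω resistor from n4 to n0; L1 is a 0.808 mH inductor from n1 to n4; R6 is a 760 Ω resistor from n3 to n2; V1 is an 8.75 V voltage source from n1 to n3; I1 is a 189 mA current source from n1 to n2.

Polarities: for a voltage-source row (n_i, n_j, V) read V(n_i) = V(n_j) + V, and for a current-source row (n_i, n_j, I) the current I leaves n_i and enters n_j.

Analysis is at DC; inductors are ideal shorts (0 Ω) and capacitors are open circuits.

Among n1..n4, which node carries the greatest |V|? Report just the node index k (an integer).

MNA unknowns: 4 node voltages V₁..V_4 plus 2 source currents (L1, V1)
R1: Y=0.01233 on G[3,1]
R2: Y=0.0001159 on G[3,4]
R3: Y=0.2494 on G[2,1]
R4: Y=0.003300 on G[0,1]
C1: Y=0.000 on G[0,4]
R5: Y=0.01869 on G[4,0]
L1: row V1−V4=0, i_L1 at 1,4
R6: Y=0.001316 on G[3,2]
V1: row V1−V3=8.75, i_V1 at 1,3
I1: z[1]−=0.189, z[2]+=0.189
solve → V1=0.000, V2=0.7080, V3=-8.750, V4=0.000
aux → i_L1=0.001014, i_V1=-0.1214

3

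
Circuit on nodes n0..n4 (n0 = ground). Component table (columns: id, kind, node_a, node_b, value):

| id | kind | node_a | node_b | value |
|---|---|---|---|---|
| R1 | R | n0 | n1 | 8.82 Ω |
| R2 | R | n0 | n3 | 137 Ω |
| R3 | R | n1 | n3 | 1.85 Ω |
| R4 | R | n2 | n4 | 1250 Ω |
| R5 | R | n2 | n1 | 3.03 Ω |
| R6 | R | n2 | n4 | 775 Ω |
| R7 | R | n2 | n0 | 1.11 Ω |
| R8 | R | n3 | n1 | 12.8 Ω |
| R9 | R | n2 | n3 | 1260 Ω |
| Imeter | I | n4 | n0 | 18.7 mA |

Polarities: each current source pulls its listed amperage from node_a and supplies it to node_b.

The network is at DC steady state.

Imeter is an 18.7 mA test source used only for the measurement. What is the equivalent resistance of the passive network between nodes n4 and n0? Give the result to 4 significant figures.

Element admittances at DC:
  Y(R1) = 0.1134 S between n0,n1
  Y(R2) = 0.007299 S between n0,n3
  Y(R3) = 0.5405 S between n1,n3
  Y(R4) = 0.0008000 S between n2,n4
  Y(R5) = 0.3300 S between n2,n1
  Y(R6) = 0.001290 S between n2,n4
  Y(R7) = 0.9009 S between n2,n0
  Y(R8) = 0.07812 S between n3,n1
  Y(R9) = 0.0007937 S between n2,n3
  Imeter: injects 0.0187 A into n0 (from n4)
Assemble and solve the 4×4 MNA system:
  V(n1)=-0.01385  V(n2)=-0.01890  V(n3)=-0.01370  V(n4)=-8.965

R_eq = 479.4 Ω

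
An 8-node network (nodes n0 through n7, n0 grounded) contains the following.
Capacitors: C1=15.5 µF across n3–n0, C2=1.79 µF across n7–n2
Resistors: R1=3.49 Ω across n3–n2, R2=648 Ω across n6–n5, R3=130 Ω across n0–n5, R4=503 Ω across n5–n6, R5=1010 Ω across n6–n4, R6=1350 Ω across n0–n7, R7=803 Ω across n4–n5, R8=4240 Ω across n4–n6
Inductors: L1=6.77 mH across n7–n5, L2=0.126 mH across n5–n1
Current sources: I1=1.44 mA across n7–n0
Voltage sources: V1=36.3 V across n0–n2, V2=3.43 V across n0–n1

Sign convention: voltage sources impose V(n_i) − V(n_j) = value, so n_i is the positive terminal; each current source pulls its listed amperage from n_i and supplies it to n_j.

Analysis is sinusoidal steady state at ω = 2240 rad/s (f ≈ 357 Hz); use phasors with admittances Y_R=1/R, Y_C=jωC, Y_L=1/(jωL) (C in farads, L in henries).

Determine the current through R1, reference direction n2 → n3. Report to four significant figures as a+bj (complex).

Element admittances at ω=2240 rad/s:
  Y(C1) = 0.000+0.03472j S between n3,n0
  Y(R1) = 0.2865+0.000j S between n3,n2
  Y(L1) = 0.000-0.06594j S between n7,n5
  Y(R2) = 0.001543+0.000j S between n6,n5
  Y(R3) = 0.007692+0.000j S between n0,n5
  Y(L2) = 0.000-3.543j S between n5,n1
  I1: injects 0.00144 A into n0 (from n7)
  Y(R4) = 0.001988+0.000j S between n5,n6
  Y(R5) = 0.0009901+0.000j S between n6,n4
  Y(R6) = 0.0007407+0.000j S between n0,n7
  Y(R7) = 0.001245+0.000j S between n4,n5
  Y(R8) = 0.0002358+0.000j S between n4,n6
  Y(C2) = 0.000+0.004010j S between n7,n2
  V1: constraint V(n0)−V(n2) = 36.3
  V2: constraint V(n0)−V(n1) = 3.43
Assemble and solve the 9×9 MNA system:
  V(n1)=-3.430+0.000j  V(n2)=-36.30+0.000j  V(n3)=-35.77+4.335j  V(n4)=-3.390+0.007217j  V(n5)=-3.390+0.007217j  V(n6)=-3.390+0.007217j  V(n7)=-1.260-0.0005000j
  i(V1)=-0.1505-1.383j  i(V2)=-0.02557+0.1406j

-0.1505-1.242j A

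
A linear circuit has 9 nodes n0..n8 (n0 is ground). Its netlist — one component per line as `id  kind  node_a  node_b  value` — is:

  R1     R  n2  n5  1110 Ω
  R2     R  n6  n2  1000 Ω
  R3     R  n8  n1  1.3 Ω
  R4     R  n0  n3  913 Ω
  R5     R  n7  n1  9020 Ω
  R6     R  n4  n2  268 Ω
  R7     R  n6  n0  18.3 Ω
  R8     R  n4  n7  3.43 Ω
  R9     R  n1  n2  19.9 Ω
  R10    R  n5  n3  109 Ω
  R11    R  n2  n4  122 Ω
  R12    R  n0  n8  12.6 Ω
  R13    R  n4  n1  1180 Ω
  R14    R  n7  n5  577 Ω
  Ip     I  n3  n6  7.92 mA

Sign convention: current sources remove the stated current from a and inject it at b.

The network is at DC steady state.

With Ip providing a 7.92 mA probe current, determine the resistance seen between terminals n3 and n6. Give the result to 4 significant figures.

R_eq = 361.6 Ω

MNA unknowns: 8 node voltages V₁..V_8
R1: Y=0.0009009 on G[2,5]
R2: Y=0.001000 on G[6,2]
R3: Y=0.7692 on G[8,1]
R4: Y=0.001095 on G[0,3]
R5: Y=0.0001109 on G[7,1]
R6: Y=0.003731 on G[4,2]
R7: Y=0.05464 on G[6,0]
R8: Y=0.2915 on G[4,7]
R9: Y=0.05025 on G[1,2]
R10: Y=0.009174 on G[5,3]
R11: Y=0.008197 on G[2,4]
R12: Y=0.07937 on G[0,8]
R13: Y=0.0008475 on G[4,1]
R14: Y=0.001733 on G[7,5]
Ip: z[3]−=0.00792, z[6]+=0.00792
solve → V1=-0.06458, V2=-0.1509, V3=-2.724, V4=-0.3852, V5=-2.186, V6=0.1396, V7=-0.3957, V8=-0.05854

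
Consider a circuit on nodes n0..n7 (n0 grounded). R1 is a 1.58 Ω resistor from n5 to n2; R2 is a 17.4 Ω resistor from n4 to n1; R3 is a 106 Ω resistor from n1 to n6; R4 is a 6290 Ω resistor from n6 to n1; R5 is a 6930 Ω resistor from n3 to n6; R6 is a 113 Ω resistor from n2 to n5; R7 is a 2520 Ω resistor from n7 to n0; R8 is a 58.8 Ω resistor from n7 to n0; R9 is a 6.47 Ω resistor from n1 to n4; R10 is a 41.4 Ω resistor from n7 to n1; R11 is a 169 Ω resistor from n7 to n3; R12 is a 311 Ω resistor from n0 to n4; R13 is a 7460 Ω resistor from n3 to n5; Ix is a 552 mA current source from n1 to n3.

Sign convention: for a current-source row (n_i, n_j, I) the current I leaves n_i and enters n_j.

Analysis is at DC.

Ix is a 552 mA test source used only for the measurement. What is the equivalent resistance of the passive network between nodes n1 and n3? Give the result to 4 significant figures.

R_eq = 200.4 Ω

MNA unknowns: 7 node voltages V₁..V_7
R1: Y=0.6329 on G[5,2]
R2: Y=0.05747 on G[4,1]
R3: Y=0.009434 on G[1,6]
R4: Y=0.0001590 on G[6,1]
R5: Y=0.0001443 on G[3,6]
R6: Y=0.008850 on G[2,5]
R7: Y=0.0003968 on G[7,0]
R8: Y=0.01701 on G[7,0]
R9: Y=0.1546 on G[1,4]
R10: Y=0.02415 on G[7,1]
R11: Y=0.005917 on G[7,3]
R12: Y=0.003215 on G[0,4]
R13: Y=0.0001340 on G[3,5]
Ix: z[1]−=0.552, z[3]+=0.552
solve → V1=-16.91, V2=93.71, V3=93.71, V4=-16.65, V5=93.71, V6=-15.27, V7=3.077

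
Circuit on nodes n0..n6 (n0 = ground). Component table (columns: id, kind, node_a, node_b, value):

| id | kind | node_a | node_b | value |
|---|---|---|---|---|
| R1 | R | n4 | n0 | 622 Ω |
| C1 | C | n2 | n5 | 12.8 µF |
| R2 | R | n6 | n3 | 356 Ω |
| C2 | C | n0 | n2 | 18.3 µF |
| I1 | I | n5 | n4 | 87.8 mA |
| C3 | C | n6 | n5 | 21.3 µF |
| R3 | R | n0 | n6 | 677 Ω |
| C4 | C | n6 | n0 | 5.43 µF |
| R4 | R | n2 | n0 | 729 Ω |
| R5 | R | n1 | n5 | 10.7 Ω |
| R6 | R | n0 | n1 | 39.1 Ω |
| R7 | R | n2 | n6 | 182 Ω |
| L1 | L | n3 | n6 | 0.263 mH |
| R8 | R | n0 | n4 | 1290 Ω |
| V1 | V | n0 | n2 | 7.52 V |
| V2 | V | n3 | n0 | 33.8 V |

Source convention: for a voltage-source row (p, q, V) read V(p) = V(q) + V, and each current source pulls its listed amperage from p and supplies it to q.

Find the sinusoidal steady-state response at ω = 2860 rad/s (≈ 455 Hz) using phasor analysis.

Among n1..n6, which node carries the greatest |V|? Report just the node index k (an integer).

MNA unknowns: 6 node voltages V₁..V_6 plus 2 source currents (V1, V2)
R1: Y=0.001608+0.000j on G[4,0]
C1: Y=0.000+0.03661j on G[2,5]
R2: Y=0.002809+0.000j on G[6,3]
C2: Y=0.000+0.05234j on G[0,2]
I1: z[5]−=0.0878, z[4]+=0.0878
C3: Y=0.000+0.06092j on G[6,5]
R3: Y=0.001477+0.000j on G[0,6]
C4: Y=0.000+0.01553j on G[6,0]
R4: Y=0.001372+0.000j on G[2,0]
R5: Y=0.09346+0.000j on G[1,5]
R6: Y=0.02558+0.000j on G[0,1]
R7: Y=0.005495+0.000j on G[2,6]
L1: Y=0.000-1.329j on G[3,6]
R8: Y=0.0007752+0.000j on G[0,4]
V1: row V0−V2=7.52, i_V1 at 0,2
V2: row V3−V0=33.8, i_V2 at 3,0
solve → V1=14.23+3.421j, V2=-7.520+0.000j, V3=33.80+0.000j, V4=36.85+0.000j, V5=18.13+4.357j, V6=34.98-0.4420j
aux → i_V1=-0.08433-1.330j, i_V2=-0.5844-1.567j

4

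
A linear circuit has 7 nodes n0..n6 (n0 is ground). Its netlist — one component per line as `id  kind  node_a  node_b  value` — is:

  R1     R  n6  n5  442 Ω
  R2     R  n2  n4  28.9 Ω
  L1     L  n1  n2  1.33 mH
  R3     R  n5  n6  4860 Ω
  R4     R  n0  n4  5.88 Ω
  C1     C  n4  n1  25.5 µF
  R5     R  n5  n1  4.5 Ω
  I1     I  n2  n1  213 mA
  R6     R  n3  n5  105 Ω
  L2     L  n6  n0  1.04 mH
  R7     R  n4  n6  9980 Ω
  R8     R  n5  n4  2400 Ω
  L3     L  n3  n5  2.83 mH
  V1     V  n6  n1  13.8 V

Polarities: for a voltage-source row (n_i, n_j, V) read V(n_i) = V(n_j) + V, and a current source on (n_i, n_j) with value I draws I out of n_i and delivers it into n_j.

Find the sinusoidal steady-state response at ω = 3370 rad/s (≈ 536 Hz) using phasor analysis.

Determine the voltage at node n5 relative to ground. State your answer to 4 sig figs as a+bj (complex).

Apply KCL at each of the 6 non-ground nodes and solve the resulting linear system.
Node n1: branches {L1, C1, R5, I1, V1} → V_1 = -16.05+3.276j
Node n2: branches {R2, L1, I1} → V_2 = -14.88+3.776j
Node n3: branches {R6, L3} → V_3 = -15.88+3.263j
Node n4: branches {R2, R4, C1, R7, R8} → V_4 = -5.496-3.775j
Node n5: branches {R1, R3, R5, R6, R8, L3} → V_5 = -15.88+3.263j
Node n6: branches {R1, R3, L2, R7, V1} → V_6 = -2.250+3.276j
Source currents: i(V1)=-0.9686-0.6428j

-15.88+3.263j V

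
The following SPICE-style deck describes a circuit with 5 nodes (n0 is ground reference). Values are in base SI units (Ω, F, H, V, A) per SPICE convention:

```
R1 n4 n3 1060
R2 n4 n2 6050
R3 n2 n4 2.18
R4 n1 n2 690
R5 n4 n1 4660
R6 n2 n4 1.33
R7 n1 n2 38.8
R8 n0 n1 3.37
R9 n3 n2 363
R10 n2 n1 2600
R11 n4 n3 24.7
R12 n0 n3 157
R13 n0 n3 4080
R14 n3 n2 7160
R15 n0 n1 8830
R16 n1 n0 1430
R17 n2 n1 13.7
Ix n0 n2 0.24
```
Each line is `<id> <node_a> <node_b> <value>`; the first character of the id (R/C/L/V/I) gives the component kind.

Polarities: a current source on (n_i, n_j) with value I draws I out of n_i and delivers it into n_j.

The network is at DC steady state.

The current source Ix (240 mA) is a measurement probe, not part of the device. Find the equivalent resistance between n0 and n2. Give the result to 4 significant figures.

Apply KCL at each of the 4 non-ground nodes and solve the resulting linear system.
Node n1: branches {R4, R5, R7, R8, R10, R15, R16, R17} → V_1 = 0.7495
Node n2: branches {R2, R3, R4, R6, R7, R9, R10, R14, R17, Ix} → V_2 = 2.962
Node n3: branches {R1, R9, R11, R12, R13, R14} → V_3 = 2.566
Node n4: branches {R1, R2, R3, R5, R6, R11} → V_4 = 2.948

R_eq = 12.34 Ω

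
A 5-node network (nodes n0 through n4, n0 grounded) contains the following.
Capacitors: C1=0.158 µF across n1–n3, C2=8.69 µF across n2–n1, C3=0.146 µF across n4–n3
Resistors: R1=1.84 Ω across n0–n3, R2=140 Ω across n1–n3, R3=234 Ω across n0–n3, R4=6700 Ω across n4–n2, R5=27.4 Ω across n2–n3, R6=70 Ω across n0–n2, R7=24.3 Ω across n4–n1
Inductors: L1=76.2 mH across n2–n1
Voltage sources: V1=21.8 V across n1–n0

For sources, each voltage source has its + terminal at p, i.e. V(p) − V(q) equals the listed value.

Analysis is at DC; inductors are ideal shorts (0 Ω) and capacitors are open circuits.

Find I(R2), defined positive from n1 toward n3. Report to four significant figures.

0.1442 A

Element admittances at DC:
  Y(C1) = 0.000 S between n1,n3
  Y(R1) = 0.5435 S between n0,n3
  Y(R2) = 0.007143 S between n1,n3
  Y(C2) = 0.000 S between n2,n1
  Y(R3) = 0.004274 S between n0,n3
  Y(R4) = 0.0001493 S between n4,n2
  Y(R5) = 0.03650 S between n2,n3
  Y(R6) = 0.01429 S between n0,n2
  Y(R7) = 0.04115 S between n4,n1
  L1: short n2↔n1 (DC inductor)
  Y(C3) = 0.000 S between n4,n3
  V1: constraint V(n1)−V(n0) = 21.8
Assemble and solve the 6×6 MNA system:
  V(n1)=21.80  V(n2)=21.80  V(n3)=1.609  V(n4)=21.80
  i(L1)=-1.048  i(V1)=-1.193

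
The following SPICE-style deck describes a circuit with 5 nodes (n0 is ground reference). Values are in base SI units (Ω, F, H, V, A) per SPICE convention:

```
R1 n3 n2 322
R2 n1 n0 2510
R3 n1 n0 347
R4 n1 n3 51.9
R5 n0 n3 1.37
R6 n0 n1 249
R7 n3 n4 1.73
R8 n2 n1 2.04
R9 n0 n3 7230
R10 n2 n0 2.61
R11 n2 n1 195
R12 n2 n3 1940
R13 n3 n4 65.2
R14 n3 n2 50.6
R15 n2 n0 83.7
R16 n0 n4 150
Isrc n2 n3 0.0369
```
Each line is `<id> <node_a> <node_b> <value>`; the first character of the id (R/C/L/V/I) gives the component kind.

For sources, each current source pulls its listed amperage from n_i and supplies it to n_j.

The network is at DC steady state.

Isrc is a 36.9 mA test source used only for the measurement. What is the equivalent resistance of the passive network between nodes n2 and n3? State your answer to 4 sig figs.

Element admittances at DC:
  Y(R1) = 0.003106 S between n3,n2
  Y(R2) = 0.0003984 S between n1,n0
  Y(R3) = 0.002882 S between n1,n0
  Y(R4) = 0.01927 S between n1,n3
  Y(R5) = 0.7299 S between n0,n3
  Y(R6) = 0.004016 S between n0,n1
  Y(R7) = 0.5780 S between n3,n4
  Y(R8) = 0.4902 S between n2,n1
  Y(R9) = 0.0001383 S between n0,n3
  Y(R10) = 0.3831 S between n2,n0
  Y(R11) = 0.005128 S between n2,n1
  Y(R12) = 0.0005155 S between n2,n3
  Y(R13) = 0.01534 S between n3,n4
  Y(R14) = 0.01976 S between n3,n2
  Y(R15) = 0.01195 S between n2,n0
  Y(R16) = 0.006667 S between n0,n4
  Isrc: injects 0.0369 A into n3 (from n2)
Assemble and solve the 4×4 MNA system:
  V(n1)=-0.07349  V(n2)=-0.07911  V(n3)=0.04316  V(n4)=0.04268

R_eq = 3.314 Ω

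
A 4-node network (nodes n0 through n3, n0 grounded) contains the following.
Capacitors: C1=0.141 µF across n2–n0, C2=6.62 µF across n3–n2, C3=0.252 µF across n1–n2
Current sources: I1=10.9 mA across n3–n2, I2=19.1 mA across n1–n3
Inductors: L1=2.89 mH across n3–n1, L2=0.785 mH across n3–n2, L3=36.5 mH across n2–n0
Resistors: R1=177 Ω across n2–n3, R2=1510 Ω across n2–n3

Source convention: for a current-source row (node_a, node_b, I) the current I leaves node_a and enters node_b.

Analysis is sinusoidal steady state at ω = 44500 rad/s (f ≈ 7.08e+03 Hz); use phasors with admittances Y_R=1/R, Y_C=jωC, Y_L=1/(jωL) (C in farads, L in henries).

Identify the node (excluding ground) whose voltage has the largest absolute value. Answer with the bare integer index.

MNA unknowns: 3 node voltages V₁..V_3
C1: Y=0.000+0.006275j on G[2,0]
I1: z[3]−=0.0109, z[2]+=0.0109
L1: Y=0.000-0.007776j on G[3,1]
L2: Y=0.000-0.02863j on G[3,2]
C2: Y=0.000+0.2946j on G[3,2]
C3: Y=0.000+0.01121j on G[1,2]
R1: Y=0.005650+0.000j on G[2,3]
L3: Y=0.000-0.0006157j on G[2,0]
R2: Y=0.0006623+0.000j on G[2,3]
I2: z[1]−=0.0191, z[3]+=0.0191
solve → V1=-0.01266+6.038j, V2=0.000+0.000j, V3=0.005600-0.2135j

1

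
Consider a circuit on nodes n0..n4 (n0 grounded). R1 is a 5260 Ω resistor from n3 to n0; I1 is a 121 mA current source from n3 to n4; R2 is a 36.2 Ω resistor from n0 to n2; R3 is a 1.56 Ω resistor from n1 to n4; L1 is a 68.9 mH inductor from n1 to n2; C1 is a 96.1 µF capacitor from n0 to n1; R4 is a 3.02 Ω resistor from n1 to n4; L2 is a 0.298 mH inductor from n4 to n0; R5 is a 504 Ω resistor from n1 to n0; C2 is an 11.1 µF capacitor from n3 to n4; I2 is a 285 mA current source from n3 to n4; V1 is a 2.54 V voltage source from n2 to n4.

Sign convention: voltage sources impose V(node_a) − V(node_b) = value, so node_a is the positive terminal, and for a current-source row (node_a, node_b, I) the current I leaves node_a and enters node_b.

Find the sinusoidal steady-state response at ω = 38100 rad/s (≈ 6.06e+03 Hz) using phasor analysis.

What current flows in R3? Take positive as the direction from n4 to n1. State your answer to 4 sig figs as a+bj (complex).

-0.04566-0.003981j A

Apply KCL at each of the 4 non-ground nodes and solve the resulting linear system.
Node n1: branches {R3, L1, C1, R4, R5} → V_1 = -0.001916+0.01891j
Node n2: branches {R2, L1, V1} → V_2 = 2.467+0.01270j
Node n3: branches {R1, I1, C2, I2} → V_3 = -0.07358+0.9727j
Node n4: branches {I1, R3, R4, L2, C2, I2, V1} → V_4 = -0.07315+0.01270j
Source currents: i(V1)=-0.06814+0.0005896j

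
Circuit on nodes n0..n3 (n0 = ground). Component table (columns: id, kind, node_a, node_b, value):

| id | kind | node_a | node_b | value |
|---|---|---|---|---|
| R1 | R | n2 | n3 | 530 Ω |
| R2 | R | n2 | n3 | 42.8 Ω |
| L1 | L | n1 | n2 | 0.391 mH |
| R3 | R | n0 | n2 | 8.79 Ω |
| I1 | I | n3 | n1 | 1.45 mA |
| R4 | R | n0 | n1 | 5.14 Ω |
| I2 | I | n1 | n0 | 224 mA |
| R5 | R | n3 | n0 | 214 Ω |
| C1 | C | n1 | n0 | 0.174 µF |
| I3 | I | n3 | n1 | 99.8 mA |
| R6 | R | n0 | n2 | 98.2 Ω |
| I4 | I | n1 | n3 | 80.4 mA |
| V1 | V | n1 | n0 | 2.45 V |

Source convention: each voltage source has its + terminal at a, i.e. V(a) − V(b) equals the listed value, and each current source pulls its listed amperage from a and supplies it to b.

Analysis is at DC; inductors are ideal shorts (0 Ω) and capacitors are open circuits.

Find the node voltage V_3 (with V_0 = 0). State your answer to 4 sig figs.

1.371 V

MNA unknowns: 3 node voltages V₁..V_3 plus 2 source currents (L1, V1)
R1: Y=0.001887 on G[2,3]
R2: Y=0.02336 on G[2,3]
L1: row V1−V2=0, i_L1 at 1,2
R3: Y=0.1138 on G[0,2]
I1: z[3]−=0.00145, z[1]+=0.00145
R4: Y=0.1946 on G[0,1]
I2: z[1]−=0.224, z[0]+=0.224
R5: Y=0.004673 on G[3,0]
C1: Y=0.000 on G[1,0]
I3: z[3]−=0.0998, z[1]+=0.0998
R6: Y=0.01018 on G[0,2]
I4: z[1]−=0.0804, z[3]+=0.0804
V1: row V1−V0=2.45, i_V1 at 1,0
solve → V1=2.450, V2=2.450, V3=1.371
aux → i_L1=0.3309, i_V1=-1.011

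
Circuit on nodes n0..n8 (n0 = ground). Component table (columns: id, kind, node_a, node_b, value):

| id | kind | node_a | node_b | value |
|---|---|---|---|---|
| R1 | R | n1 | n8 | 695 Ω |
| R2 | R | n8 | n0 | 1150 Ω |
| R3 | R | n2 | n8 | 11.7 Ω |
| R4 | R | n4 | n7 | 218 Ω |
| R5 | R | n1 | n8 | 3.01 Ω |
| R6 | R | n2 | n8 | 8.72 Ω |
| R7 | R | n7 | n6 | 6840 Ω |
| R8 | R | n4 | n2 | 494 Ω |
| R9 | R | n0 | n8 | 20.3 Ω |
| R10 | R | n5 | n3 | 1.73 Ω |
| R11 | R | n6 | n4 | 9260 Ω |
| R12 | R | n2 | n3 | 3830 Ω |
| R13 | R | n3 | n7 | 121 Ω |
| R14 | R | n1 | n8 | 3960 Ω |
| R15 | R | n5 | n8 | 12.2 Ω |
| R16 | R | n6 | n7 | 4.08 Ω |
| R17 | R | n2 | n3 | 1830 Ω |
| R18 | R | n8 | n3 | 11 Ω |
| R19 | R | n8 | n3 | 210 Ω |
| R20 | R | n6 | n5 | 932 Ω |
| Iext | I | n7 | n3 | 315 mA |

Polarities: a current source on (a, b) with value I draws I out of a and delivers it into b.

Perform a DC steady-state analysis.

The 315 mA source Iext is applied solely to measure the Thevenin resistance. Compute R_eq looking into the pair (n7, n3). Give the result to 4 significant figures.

Element admittances at DC:
  Y(R1) = 0.001439 S between n1,n8
  Y(R2) = 0.0008696 S between n8,n0
  Y(R3) = 0.08547 S between n2,n8
  Y(R4) = 0.004587 S between n4,n7
  Y(R5) = 0.3322 S between n1,n8
  Y(R6) = 0.1147 S between n2,n8
  Y(R7) = 0.0001462 S between n7,n6
  Y(R8) = 0.002024 S between n4,n2
  Y(R9) = 0.04926 S between n0,n8
  Y(R10) = 0.5780 S between n5,n3
  Y(R11) = 0.0001080 S between n6,n4
  Y(R12) = 0.0002611 S between n2,n3
  Y(R13) = 0.008264 S between n3,n7
  Y(R14) = 0.0002525 S between n1,n8
  Y(R15) = 0.08197 S between n5,n8
  Y(R16) = 0.2451 S between n6,n7
  Y(R17) = 0.0005464 S between n2,n3
  Y(R18) = 0.09091 S between n8,n3
  Y(R19) = 0.004762 S between n8,n3
  Y(R20) = 0.001073 S between n6,n5
  Iext: injects 0.315 A into n3 (from n7)
Assemble and solve the 8×8 MNA system:
  V(n1)=0.000  V(n2)=-0.2024  V(n3)=0.2651  V(n4)=-20.40  V(n5)=0.1848  V(n6)=-28.98  V(n7)=-29.12  V(n8)=0.000

R_eq = 93.27 Ω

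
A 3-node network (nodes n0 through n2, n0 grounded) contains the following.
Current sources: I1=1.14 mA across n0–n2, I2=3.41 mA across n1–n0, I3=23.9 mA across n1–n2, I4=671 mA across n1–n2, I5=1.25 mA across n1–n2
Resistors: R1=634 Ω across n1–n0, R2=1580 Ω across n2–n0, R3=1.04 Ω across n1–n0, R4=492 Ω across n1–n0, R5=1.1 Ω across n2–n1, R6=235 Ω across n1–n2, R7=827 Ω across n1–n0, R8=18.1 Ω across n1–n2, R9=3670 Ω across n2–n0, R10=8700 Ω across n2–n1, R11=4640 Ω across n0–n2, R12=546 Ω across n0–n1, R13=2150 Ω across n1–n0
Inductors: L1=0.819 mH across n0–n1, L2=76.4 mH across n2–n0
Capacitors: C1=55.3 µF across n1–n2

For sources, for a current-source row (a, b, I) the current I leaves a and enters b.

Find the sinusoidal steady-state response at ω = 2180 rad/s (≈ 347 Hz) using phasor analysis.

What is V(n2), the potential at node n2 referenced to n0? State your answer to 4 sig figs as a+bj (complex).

0.7052-0.08158j V

MNA unknowns: 2 node voltages V₁..V_2
I1: z[0]−=0.00114, z[2]+=0.00114
R1: Y=0.001577+0.000j on G[1,0]
L1: Y=0.000-0.5601j on G[0,1]
R2: Y=0.0006329+0.000j on G[2,0]
I2: z[1]−=0.00341, z[0]+=0.00341
R3: Y=0.9615+0.000j on G[1,0]
R4: Y=0.002033+0.000j on G[1,0]
R5: Y=0.9091+0.000j on G[2,1]
R6: Y=0.004255+0.000j on G[1,2]
R7: Y=0.001209+0.000j on G[1,0]
C1: Y=0.000+0.1206j on G[1,2]
R8: Y=0.05525+0.000j on G[1,2]
R9: Y=0.0002725+0.000j on G[2,0]
R10: Y=0.0001149+0.000j on G[2,1]
L2: Y=0.000-0.006004j on G[2,0]
I3: z[1]−=0.0239, z[2]+=0.0239
R11: Y=0.0002155+0.000j on G[0,2]
I4: z[1]−=0.671, z[2]+=0.671
R12: Y=0.001832+0.000j on G[0,1]
R13: Y=0.0004651+0.000j on G[1,0]
I5: z[1]−=0.00125, z[2]+=0.00125
solve → V1=-0.003924+0.002196j, V2=0.7052-0.08158j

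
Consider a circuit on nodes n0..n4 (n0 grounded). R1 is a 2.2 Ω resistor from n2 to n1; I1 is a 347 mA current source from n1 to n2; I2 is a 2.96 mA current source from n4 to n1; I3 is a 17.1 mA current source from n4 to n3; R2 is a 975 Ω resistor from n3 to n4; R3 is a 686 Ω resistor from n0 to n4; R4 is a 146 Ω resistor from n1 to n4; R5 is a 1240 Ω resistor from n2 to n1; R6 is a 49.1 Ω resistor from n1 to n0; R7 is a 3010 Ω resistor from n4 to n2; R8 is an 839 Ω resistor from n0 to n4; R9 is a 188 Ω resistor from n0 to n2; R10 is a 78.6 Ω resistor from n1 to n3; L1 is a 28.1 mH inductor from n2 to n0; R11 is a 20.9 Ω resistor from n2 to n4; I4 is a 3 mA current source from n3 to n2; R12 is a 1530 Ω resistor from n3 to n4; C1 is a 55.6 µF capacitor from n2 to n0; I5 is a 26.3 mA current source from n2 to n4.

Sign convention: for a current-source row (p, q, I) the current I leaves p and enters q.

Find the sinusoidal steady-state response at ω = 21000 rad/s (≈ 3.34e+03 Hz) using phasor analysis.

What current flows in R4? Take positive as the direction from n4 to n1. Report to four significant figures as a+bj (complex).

Element admittances at ω=21000 rad/s:
  Y(R1) = 0.4545+0.000j S between n2,n1
  I1: injects 0.347 A into n2 (from n1)
  I2: injects 0.00296 A into n1 (from n4)
  I3: injects 0.0171 A into n3 (from n4)
  Y(R2) = 0.001026+0.000j S between n3,n4
  Y(R3) = 0.001458+0.000j S between n0,n4
  Y(R4) = 0.006849+0.000j S between n1,n4
  Y(R5) = 0.0008065+0.000j S between n2,n1
  Y(R6) = 0.02037+0.000j S between n1,n0
  Y(R7) = 0.0003322+0.000j S between n4,n2
  Y(R8) = 0.001192+0.000j S between n0,n4
  Y(R9) = 0.005319+0.000j S between n0,n2
  Y(R10) = 0.01272+0.000j S between n1,n3
  Y(L1) = 0.000-0.001695j S between n2,n0
  Y(R11) = 0.04785+0.000j S between n2,n4
  I4: injects 0.003 A into n2 (from n3)
  Y(R12) = 0.0006536+0.000j S between n3,n4
  Y(C1) = 0.000+1.168j S between n2,n0
  I5: injects 0.0263 A into n4 (from n2)
Assemble and solve the 4×4 MNA system:
  V(n1)=-0.6841-0.01136j  V(n2)=0.0002781-0.01186j  V(n3)=0.3790-0.01134j  V(n4)=0.03713-0.01126j

0.004940+6.408e-07j A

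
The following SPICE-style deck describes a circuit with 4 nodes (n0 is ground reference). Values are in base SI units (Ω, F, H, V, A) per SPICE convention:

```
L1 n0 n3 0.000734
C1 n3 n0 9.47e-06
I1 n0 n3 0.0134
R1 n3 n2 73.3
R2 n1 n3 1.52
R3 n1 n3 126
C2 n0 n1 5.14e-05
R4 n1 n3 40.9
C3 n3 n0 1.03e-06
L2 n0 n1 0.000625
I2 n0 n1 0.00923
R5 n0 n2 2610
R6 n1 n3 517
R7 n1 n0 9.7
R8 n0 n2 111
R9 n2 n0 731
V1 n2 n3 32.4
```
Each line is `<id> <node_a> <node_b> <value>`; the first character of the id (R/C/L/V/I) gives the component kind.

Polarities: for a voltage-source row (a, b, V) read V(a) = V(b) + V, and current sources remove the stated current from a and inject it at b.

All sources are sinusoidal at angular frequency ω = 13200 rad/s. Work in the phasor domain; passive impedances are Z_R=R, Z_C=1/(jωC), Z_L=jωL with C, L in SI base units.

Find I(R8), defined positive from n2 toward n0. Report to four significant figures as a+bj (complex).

0.2872+0.004908j A

Element admittances at ω=13200 rad/s:
  Y(L1) = 0.000-0.1032j S between n0,n3
  Y(C1) = 0.000+0.1250j S between n3,n0
  I1: injects 0.0134 A into n3 (from n0)
  Y(R1) = 0.01364+0.000j S between n3,n2
  Y(R2) = 0.6579+0.000j S between n1,n3
  Y(R3) = 0.007937+0.000j S between n1,n3
  Y(C2) = 0.000+0.6785j S between n0,n1
  Y(R4) = 0.02445+0.000j S between n1,n3
  Y(C3) = 0.000+0.01360j S between n3,n0
  Y(L2) = 0.000-0.1212j S between n0,n1
  I2: injects 0.00923 A into n1 (from n0)
  Y(R5) = 0.0003831+0.000j S between n0,n2
  Y(R6) = 0.001934+0.000j S between n1,n3
  Y(R7) = 0.1031+0.000j S between n1,n0
  Y(R8) = 0.009009+0.000j S between n0,n2
  Y(R9) = 0.001368+0.000j S between n2,n0
  V1: constraint V(n2)−V(n3) = 32.4
Assemble and solve the 4×4 MNA system:
  V(n1)=-0.07470+0.5265j  V(n2)=31.88+0.5448j  V(n3)=-0.5230+0.5448j
  i(V1)=-0.7850-0.005862j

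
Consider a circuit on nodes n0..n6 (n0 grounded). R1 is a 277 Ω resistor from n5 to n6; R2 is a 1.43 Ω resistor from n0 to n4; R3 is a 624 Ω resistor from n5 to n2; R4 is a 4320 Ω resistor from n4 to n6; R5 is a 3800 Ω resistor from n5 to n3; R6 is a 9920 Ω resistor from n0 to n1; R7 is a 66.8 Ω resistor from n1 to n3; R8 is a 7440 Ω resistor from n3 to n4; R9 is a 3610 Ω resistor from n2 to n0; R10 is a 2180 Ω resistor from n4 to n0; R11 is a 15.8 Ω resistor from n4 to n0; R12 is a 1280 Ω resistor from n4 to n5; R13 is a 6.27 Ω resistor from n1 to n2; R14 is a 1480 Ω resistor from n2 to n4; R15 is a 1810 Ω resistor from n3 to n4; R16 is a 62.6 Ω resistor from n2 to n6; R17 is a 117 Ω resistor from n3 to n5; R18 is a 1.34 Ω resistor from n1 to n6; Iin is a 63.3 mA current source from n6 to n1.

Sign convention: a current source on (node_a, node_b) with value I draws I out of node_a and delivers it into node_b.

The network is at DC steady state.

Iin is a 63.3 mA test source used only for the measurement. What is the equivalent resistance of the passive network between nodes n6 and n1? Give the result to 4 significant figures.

R_eq = 1.310 Ω

MNA unknowns: 6 node voltages V₁..V_6
R1: Y=0.003610 on G[5,6]
R2: Y=0.6993 on G[0,4]
R3: Y=0.001603 on G[5,2]
R4: Y=0.0002315 on G[4,6]
R5: Y=0.0002632 on G[5,3]
R6: Y=0.0001008 on G[0,1]
R7: Y=0.01497 on G[1,3]
R8: Y=0.0001344 on G[3,4]
R9: Y=0.0002770 on G[2,0]
R10: Y=0.0004587 on G[4,0]
R11: Y=0.06329 on G[4,0]
R12: Y=0.0007813 on G[4,5]
R13: Y=0.1595 on G[1,2]
R14: Y=0.0006757 on G[2,4]
R15: Y=0.0005525 on G[3,4]
R16: Y=0.01597 on G[2,6]
R17: Y=0.008547 on G[3,5]
R18: Y=0.7463 on G[1,6]
Iin: z[6]−=0.0633, z[1]+=0.0633
solve → V1=0.02051, V2=0.01270, V3=0.009624, V4=-7.320e-06, V5=-0.008121, V6=-0.06242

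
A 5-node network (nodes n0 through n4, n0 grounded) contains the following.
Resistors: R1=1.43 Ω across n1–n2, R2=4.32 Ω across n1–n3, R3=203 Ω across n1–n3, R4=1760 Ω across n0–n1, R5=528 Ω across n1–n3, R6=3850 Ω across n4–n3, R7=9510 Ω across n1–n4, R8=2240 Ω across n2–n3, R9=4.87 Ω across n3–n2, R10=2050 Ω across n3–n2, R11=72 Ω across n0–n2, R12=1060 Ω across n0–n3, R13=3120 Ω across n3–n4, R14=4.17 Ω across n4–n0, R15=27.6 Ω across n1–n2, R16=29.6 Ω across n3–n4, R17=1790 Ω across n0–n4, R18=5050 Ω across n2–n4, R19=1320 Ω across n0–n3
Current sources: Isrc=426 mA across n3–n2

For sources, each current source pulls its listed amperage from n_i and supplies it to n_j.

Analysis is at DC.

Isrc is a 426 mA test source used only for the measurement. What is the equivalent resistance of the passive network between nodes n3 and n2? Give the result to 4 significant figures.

Element admittances at DC:
  Y(R1) = 0.6993 S between n1,n2
  Y(R2) = 0.2315 S between n1,n3
  Y(R3) = 0.004926 S between n1,n3
  Y(R4) = 0.0005682 S between n0,n1
  Y(R5) = 0.001894 S between n1,n3
  Y(R6) = 0.0002597 S between n4,n3
  Y(R7) = 0.0001052 S between n1,n4
  Y(R8) = 0.0004464 S between n2,n3
  Y(R9) = 0.2053 S between n3,n2
  Y(R10) = 0.0004878 S between n3,n2
  Y(R11) = 0.01389 S between n0,n2
  Y(R12) = 0.0009434 S between n0,n3
  Y(R13) = 0.0003205 S between n3,n4
  Y(R14) = 0.2398 S between n4,n0
  Y(R15) = 0.03623 S between n1,n2
  Y(R16) = 0.03378 S between n3,n4
  Y(R17) = 0.0005587 S between n0,n4
  Y(R18) = 0.0001980 S between n2,n4
  Y(R19) = 0.0007576 S between n0,n3
  Isrc: injects 0.426 A into n2 (from n3)
Assemble and solve the 4×4 MNA system:
  V(n1)=0.4748  V(n2)=0.7383  V(n3)=-0.3370  V(n4)=-0.04140

R_eq = 2.524 Ω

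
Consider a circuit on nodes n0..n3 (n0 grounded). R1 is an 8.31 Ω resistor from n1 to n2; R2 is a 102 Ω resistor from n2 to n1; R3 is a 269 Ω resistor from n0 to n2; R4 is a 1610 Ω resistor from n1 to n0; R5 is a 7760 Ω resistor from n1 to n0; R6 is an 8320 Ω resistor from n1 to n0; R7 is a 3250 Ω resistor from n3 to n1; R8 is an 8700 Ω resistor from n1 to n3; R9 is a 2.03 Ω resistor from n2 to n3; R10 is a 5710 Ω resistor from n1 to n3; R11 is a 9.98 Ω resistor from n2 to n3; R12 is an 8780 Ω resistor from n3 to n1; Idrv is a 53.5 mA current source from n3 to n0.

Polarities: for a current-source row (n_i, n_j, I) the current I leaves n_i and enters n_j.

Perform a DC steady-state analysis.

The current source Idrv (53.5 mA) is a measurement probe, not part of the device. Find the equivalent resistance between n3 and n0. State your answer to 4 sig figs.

R_eq = 219.9 Ω

Apply KCL at each of the 3 non-ground nodes and solve the resulting linear system.
Node n1: branches {R1, R2, R4, R5, R6, R7, R8, R10, R12} → V_1 = -11.60
Node n2: branches {R1, R2, R3, R9, R11} → V_2 = -11.68
Node n3: branches {R7, R8, R9, R10, R11, R12, Idrv} → V_3 = -11.77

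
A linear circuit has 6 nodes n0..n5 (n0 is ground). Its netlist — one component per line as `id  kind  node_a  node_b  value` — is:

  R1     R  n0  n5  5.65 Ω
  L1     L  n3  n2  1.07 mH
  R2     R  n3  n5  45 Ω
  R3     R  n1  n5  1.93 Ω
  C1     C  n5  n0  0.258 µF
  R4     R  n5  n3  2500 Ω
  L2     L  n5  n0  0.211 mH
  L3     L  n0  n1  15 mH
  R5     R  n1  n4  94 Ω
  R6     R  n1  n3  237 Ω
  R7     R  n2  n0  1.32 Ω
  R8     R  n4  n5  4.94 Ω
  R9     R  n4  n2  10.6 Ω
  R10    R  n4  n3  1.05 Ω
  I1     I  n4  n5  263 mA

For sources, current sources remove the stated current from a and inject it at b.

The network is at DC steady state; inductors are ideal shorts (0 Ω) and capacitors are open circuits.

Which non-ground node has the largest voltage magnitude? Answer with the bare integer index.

4

MNA unknowns: 5 node voltages V₁..V_5 plus 3 source currents (L1, L2, L3)
R1: Y=0.1770 on G[0,5]
L1: row V3−V2=0, i_L1 at 3,2
R2: Y=0.02222 on G[3,5]
R3: Y=0.5181 on G[1,5]
C1: Y=0.000 on G[5,0]
R4: Y=0.0004000 on G[5,3]
L2: row V5−V0=0, i_L2 at 5,0
L3: row V0−V1=0, i_L3 at 0,1
R5: Y=0.01064 on G[1,4]
R6: Y=0.004219 on G[1,3]
R7: Y=0.7576 on G[2,0]
R8: Y=0.2024 on G[4,5]
R9: Y=0.09434 on G[4,2]
R10: Y=0.9524 on G[4,3]
I1: z[4]−=0.263, z[5]+=0.263
solve → V1=0.000, V2=-0.2273, V3=-0.2273, V4=-0.3976, V5=0.000
aux → i_L1=-0.1561, i_L2=0.1774, i_L3=0.005189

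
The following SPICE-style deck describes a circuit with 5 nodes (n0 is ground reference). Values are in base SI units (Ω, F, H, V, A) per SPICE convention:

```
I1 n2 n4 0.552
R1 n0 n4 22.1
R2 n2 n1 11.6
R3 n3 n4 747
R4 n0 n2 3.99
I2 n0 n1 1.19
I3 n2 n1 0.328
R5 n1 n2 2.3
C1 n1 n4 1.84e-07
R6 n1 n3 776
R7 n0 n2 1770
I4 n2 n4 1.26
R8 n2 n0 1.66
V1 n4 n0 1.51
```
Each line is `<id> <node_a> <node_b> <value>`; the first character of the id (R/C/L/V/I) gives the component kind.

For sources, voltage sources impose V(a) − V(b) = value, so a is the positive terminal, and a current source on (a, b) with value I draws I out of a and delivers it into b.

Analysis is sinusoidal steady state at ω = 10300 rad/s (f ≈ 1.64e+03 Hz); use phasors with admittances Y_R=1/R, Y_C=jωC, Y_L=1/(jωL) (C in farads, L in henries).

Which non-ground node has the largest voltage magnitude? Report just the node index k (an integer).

Apply KCL at each of the 4 non-ground nodes and solve the resulting linear system.
Node n1: branches {R2, I2, I3, R5, C1, R6} → V_1 = 2.184-0.003938j
Node n2: branches {I1, R2, R4, I3, R5, R7, I4, R8} → V_2 = -0.7292-0.001493j
Node n3: branches {R3, R6} → V_3 = 1.840-0.001932j
Node n4: branches {I1, R1, R3, C1, I4, V1} → V_4 = 1.510+0.000j
Source currents: i(V1)=1.744+0.001274j

1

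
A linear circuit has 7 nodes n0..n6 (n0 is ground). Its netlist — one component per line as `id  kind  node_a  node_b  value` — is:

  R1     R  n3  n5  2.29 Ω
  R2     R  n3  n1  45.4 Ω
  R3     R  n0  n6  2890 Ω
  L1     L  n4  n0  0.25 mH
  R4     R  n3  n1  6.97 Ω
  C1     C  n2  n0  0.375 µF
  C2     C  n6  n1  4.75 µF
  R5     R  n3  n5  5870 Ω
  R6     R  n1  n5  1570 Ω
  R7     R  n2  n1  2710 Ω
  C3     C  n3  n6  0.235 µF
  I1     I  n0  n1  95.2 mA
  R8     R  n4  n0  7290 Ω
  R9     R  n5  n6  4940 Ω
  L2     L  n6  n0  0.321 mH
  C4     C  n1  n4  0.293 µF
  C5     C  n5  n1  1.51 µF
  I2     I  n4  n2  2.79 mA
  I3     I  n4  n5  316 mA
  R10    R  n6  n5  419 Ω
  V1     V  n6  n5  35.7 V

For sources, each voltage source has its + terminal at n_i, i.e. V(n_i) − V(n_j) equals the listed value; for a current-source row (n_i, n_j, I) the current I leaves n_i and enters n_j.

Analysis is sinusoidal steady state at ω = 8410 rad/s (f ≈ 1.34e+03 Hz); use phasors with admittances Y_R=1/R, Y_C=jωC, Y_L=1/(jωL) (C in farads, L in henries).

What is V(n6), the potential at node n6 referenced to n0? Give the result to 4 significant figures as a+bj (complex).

MNA unknowns: 6 node voltages V₁..V_6 plus 1 source current (V1)
R1: Y=0.4367+0.000j on G[3,5]
R2: Y=0.02203+0.000j on G[3,1]
R3: Y=0.0003460+0.000j on G[0,6]
L1: Y=0.000-0.4756j on G[4,0]
R4: Y=0.1435+0.000j on G[3,1]
C1: Y=0.000+0.003154j on G[2,0]
C2: Y=0.000+0.03995j on G[6,1]
R5: Y=0.0001704+0.000j on G[3,5]
R6: Y=0.0006369+0.000j on G[1,5]
R7: Y=0.0003690+0.000j on G[2,1]
C3: Y=0.000+0.001976j on G[3,6]
I1: z[0]−=0.0952, z[1]+=0.0952
R8: Y=0.0001372+0.000j on G[4,0]
R9: Y=0.0002024+0.000j on G[5,6]
L2: Y=0.000-0.3704j on G[6,0]
C4: Y=0.000+0.002464j on G[1,4]
C5: Y=0.000+0.01270j on G[5,1]
I2: z[4]−=0.00279, z[2]+=0.00279
I3: z[4]−=0.316, z[5]+=0.316
R10: Y=0.002387+0.000j on G[6,5]
V1: row V6−V5=35.7, i_V1 at 6,5
solve → V1=-30.32+11.36j, V2=1.004+2.781j, V3=-34.35+4.120j, V4=0.1577-0.7330j, V5=-35.89+1.222j, V6=-0.1931+1.222j
aux → i_V1=-0.9558-1.343j

-0.1931+1.222j V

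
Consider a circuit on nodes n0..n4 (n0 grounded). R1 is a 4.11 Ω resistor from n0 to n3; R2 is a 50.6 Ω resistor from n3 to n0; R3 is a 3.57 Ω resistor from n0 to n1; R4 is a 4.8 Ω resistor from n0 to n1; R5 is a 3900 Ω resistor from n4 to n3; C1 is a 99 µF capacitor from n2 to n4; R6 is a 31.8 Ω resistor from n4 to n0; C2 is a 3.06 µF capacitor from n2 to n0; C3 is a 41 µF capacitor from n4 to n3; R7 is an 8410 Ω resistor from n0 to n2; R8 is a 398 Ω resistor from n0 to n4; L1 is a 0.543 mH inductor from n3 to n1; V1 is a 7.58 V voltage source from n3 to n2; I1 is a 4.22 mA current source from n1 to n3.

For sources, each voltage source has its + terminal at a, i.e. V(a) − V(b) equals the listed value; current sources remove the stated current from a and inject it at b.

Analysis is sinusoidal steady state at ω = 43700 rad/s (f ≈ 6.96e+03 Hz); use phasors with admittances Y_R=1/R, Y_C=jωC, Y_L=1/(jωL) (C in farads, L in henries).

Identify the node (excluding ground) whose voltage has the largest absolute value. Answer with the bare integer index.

MNA unknowns: 4 node voltages V₁..V_4 plus 1 source current (V1)
R1: Y=0.2433+0.000j on G[0,3]
R2: Y=0.01976+0.000j on G[3,0]
R3: Y=0.2801+0.000j on G[0,1]
R4: Y=0.2083+0.000j on G[0,1]
R5: Y=0.0002564+0.000j on G[4,3]
C1: Y=0.000+4.326j on G[2,4]
R6: Y=0.03145+0.000j on G[4,0]
C2: Y=0.000+0.1337j on G[2,0]
C3: Y=0.000+1.792j on G[4,3]
R7: Y=0.0001189+0.000j on G[0,2]
R8: Y=0.002513+0.000j on G[0,4]
L1: Y=0.000-0.04214j on G[3,1]
V1: row V3−V2=7.58, i_V1 at 3,2
I1: z[1]−=0.00422, z[3]+=0.00422
solve → V1=0.2519-0.1088j, V2=-6.067+2.911j, V3=1.513+2.911j, V4=-3.863+2.890j
aux → i_V1=-0.4838-10.35j

2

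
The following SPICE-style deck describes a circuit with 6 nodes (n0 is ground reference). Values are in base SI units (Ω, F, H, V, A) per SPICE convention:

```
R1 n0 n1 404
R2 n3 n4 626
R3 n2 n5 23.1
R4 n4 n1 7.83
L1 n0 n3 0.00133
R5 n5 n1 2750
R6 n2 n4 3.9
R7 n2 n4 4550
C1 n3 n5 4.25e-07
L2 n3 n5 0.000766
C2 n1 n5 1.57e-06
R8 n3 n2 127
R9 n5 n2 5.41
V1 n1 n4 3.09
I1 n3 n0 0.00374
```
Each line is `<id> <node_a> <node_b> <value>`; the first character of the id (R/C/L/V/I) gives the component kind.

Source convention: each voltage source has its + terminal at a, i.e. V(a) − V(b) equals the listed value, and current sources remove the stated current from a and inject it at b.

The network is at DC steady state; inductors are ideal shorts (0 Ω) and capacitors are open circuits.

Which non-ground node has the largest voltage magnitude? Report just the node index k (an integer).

1

Apply KCL at each of the 5 non-ground nodes and solve the resulting linear system.
Node n1: branches {R1, R4, R5, C2, V1} → V_1 = 3.021
Node n2: branches {R3, R6, R7, R8, R9} → V_2 = -0.03587
Node n3: branches {R2, L1, C1, L2, R8, I1} → V_3 = 0.000
Node n4: branches {R2, R4, R6, R7, V1} → V_4 = -0.06887
Node n5: branches {R3, R5, C1, L2, C2, R9} → V_5 = 0.000
Source currents: i(L1)=0.01122, i(L2)=0.007086, i(V1)=-0.4032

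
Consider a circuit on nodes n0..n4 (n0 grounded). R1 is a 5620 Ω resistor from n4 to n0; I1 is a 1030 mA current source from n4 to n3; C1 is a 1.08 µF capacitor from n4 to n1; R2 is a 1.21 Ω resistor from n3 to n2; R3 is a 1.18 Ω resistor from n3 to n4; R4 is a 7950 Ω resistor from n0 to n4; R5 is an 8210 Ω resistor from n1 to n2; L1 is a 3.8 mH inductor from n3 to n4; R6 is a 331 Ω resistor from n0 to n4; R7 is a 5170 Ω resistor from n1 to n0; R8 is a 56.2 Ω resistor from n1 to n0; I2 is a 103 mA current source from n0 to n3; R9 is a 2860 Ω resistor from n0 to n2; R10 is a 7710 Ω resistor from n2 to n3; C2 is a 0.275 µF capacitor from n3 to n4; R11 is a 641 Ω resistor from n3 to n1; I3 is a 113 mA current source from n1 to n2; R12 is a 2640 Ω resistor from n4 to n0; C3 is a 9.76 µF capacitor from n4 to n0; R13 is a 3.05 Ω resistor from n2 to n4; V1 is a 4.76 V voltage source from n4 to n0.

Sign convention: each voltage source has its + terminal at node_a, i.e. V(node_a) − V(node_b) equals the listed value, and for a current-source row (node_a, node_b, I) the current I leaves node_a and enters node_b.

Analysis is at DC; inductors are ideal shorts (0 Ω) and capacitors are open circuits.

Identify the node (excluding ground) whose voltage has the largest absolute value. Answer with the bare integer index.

MNA unknowns: 4 node voltages V₁..V_4 plus 2 source currents (L1, V1)
R1: Y=0.0001779 on G[4,0]
I1: z[4]−=1.03, z[3]+=1.03
C1: Y=0.000 on G[4,1]
R2: Y=0.8264 on G[3,2]
R3: Y=0.8475 on G[3,4]
R4: Y=0.0001258 on G[0,4]
R5: Y=0.0001218 on G[1,2]
L1: row V3−V4=0, i_L1 at 3,4
R6: Y=0.003021 on G[0,4]
R7: Y=0.0001934 on G[1,0]
R8: Y=0.01779 on G[1,0]
I2: z[0]−=0.103, z[3]+=0.103
R9: Y=0.0003497 on G[0,2]
R10: Y=0.0001297 on G[2,3]
C2: Y=0.000 on G[3,4]
R11: Y=0.001560 on G[3,1]
I3: z[1]−=0.113, z[2]+=0.113
R12: Y=0.0003788 on G[4,0]
C3: Y=0.000 on G[4,0]
R13: Y=0.3279 on G[2,4]
V1: row V4−V0=4.76, i_V1 at 4,0
solve → V1=-5.338, V2=4.855, V3=4.760, V4=4.760
aux → i_L1=1.196, i_V1=0.1797

1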